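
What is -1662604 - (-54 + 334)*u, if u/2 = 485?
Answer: -1934204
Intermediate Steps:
u = 970 (u = 2*485 = 970)
-1662604 - (-54 + 334)*u = -1662604 - (-54 + 334)*970 = -1662604 - 280*970 = -1662604 - 1*271600 = -1662604 - 271600 = -1934204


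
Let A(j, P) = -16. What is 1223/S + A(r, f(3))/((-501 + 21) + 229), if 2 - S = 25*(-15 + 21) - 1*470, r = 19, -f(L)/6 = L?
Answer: 312125/80822 ≈ 3.8619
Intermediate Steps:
f(L) = -6*L
S = 322 (S = 2 - (25*(-15 + 21) - 1*470) = 2 - (25*6 - 470) = 2 - (150 - 470) = 2 - 1*(-320) = 2 + 320 = 322)
1223/S + A(r, f(3))/((-501 + 21) + 229) = 1223/322 - 16/((-501 + 21) + 229) = 1223*(1/322) - 16/(-480 + 229) = 1223/322 - 16/(-251) = 1223/322 - 16*(-1/251) = 1223/322 + 16/251 = 312125/80822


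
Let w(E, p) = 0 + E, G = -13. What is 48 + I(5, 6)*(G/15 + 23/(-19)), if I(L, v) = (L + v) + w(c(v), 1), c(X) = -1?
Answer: 1552/57 ≈ 27.228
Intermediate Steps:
w(E, p) = E
I(L, v) = -1 + L + v (I(L, v) = (L + v) - 1 = -1 + L + v)
48 + I(5, 6)*(G/15 + 23/(-19)) = 48 + (-1 + 5 + 6)*(-13/15 + 23/(-19)) = 48 + 10*(-13*1/15 + 23*(-1/19)) = 48 + 10*(-13/15 - 23/19) = 48 + 10*(-592/285) = 48 - 1184/57 = 1552/57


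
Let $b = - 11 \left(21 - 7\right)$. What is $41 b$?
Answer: $-6314$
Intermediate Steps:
$b = -154$ ($b = - 11 \left(21 - 7\right) = \left(-11\right) 14 = -154$)
$41 b = 41 \left(-154\right) = -6314$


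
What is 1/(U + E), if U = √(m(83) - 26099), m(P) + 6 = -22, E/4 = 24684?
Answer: 32912/3249607941 - I*√2903/3249607941 ≈ 1.0128e-5 - 1.658e-8*I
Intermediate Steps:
E = 98736 (E = 4*24684 = 98736)
m(P) = -28 (m(P) = -6 - 22 = -28)
U = 3*I*√2903 (U = √(-28 - 26099) = √(-26127) = 3*I*√2903 ≈ 161.64*I)
1/(U + E) = 1/(3*I*√2903 + 98736) = 1/(98736 + 3*I*√2903)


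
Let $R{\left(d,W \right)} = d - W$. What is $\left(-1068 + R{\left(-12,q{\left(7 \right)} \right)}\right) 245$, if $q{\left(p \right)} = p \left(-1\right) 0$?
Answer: $-264600$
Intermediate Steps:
$q{\left(p \right)} = 0$ ($q{\left(p \right)} = - p 0 = 0$)
$\left(-1068 + R{\left(-12,q{\left(7 \right)} \right)}\right) 245 = \left(-1068 - 12\right) 245 = \left(-1080\right) 245 = -264600$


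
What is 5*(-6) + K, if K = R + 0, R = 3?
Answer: -27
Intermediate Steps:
K = 3 (K = 3 + 0 = 3)
5*(-6) + K = 5*(-6) + 3 = -30 + 3 = -27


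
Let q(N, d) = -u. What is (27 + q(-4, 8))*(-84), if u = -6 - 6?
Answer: -3276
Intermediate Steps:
u = -12
q(N, d) = 12 (q(N, d) = -1*(-12) = 12)
(27 + q(-4, 8))*(-84) = (27 + 12)*(-84) = 39*(-84) = -3276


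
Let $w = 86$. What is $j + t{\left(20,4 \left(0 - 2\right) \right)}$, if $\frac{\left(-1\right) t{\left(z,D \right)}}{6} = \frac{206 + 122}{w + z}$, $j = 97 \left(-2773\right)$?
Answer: $- \frac{14256977}{53} \approx -2.69 \cdot 10^{5}$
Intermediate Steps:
$j = -268981$
$t{\left(z,D \right)} = - \frac{1968}{86 + z}$ ($t{\left(z,D \right)} = - 6 \frac{206 + 122}{86 + z} = - 6 \frac{328}{86 + z} = - \frac{1968}{86 + z}$)
$j + t{\left(20,4 \left(0 - 2\right) \right)} = -268981 - \frac{1968}{86 + 20} = -268981 - \frac{1968}{106} = -268981 - \frac{984}{53} = - \frac{14256977}{53}$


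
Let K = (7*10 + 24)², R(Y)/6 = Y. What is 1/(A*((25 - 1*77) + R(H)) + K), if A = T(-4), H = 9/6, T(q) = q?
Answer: 1/9008 ≈ 0.00011101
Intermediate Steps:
H = 3/2 (H = 9*(⅙) = 3/2 ≈ 1.5000)
R(Y) = 6*Y
A = -4
K = 8836 (K = (70 + 24)² = 94² = 8836)
1/(A*((25 - 1*77) + R(H)) + K) = 1/(-4*((25 - 1*77) + 6*(3/2)) + 8836) = 1/(-4*((25 - 77) + 9) + 8836) = 1/(-4*(-52 + 9) + 8836) = 1/(-4*(-43) + 8836) = 1/(172 + 8836) = 1/9008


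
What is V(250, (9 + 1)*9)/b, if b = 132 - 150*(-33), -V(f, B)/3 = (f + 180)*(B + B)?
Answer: -38700/847 ≈ -45.691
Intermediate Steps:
V(f, B) = -6*B*(180 + f) (V(f, B) = -3*(f + 180)*(B + B) = -3*(180 + f)*2*B = -6*B*(180 + f))
b = 5082 (b = 132 + 4950 = 5082)
V(250, (9 + 1)*9)/b = -6*(9 + 1)*9*(180 + 250)/5082 = -6*10*9*430*(1/5082) = -6*90*430*(1/5082) = -232200*1/5082 = -38700/847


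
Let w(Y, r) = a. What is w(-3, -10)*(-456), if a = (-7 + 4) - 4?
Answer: 3192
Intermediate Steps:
a = -7 (a = -3 - 4 = -7)
w(Y, r) = -7
w(-3, -10)*(-456) = -7*(-456) = 3192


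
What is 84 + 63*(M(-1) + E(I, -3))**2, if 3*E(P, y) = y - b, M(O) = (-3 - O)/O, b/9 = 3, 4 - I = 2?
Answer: 4116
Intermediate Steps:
I = 2 (I = 4 - 1*2 = 4 - 2 = 2)
b = 27 (b = 9*3 = 27)
M(O) = (-3 - O)/O
E(P, y) = -9 + y/3 (E(P, y) = (y - 1*27)/3 = (y - 27)/3 = (-27 + y)/3 = -9 + y/3)
84 + 63*(M(-1) + E(I, -3))**2 = 84 + 63*((-3 - 1*(-1))/(-1) + (-9 + (1/3)*(-3)))**2 = 84 + 63*(-(-3 + 1) + (-9 - 1))**2 = 84 + 63*(-1*(-2) - 10)**2 = 84 + 63*(2 - 10)**2 = 84 + 63*(-8)**2 = 84 + 63*64 = 84 + 4032 = 4116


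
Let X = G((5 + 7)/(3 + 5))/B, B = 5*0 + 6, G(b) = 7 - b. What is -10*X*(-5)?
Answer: 275/6 ≈ 45.833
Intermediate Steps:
B = 6 (B = 0 + 6 = 6)
X = 11/12 (X = (7 - (5 + 7)/(3 + 5))/6 = (7 - 12/8)*(⅙) = (7 - 1*3/2)*(⅙) = (7 - 3/2)*(⅙) = (11/2)*(⅙) = 11/12 ≈ 0.91667)
-10*X*(-5) = -10*11/12*(-5) = -55/6*(-5) = 275/6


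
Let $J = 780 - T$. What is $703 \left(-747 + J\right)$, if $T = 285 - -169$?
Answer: $-295963$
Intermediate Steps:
$T = 454$ ($T = 285 + 169 = 454$)
$J = 326$ ($J = 780 - 454 = 326$)
$703 \left(-747 + J\right) = 703 \left(-747 + 326\right) = 703 \left(-421\right) = -295963$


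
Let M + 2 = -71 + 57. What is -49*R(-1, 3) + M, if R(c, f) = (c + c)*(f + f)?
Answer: 572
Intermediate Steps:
R(c, f) = 4*c*f (R(c, f) = (2*c)*(2*f) = 4*c*f)
M = -16 (M = -2 + (-71 + 57) = -2 - 14 = -16)
-49*R(-1, 3) + M = -196*(-1)*3 - 16 = -49*(-12) - 16 = 588 - 16 = 572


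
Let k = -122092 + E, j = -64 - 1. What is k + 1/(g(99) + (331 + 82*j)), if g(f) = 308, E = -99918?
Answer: -1041448911/4691 ≈ -2.2201e+5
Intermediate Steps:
j = -65
k = -222010 (k = -122092 - 99918 = -222010)
k + 1/(g(99) + (331 + 82*j)) = -222010 + 1/(308 + (331 + 82*(-65))) = -222010 + 1/(308 + (331 - 5330)) = -222010 + 1/(308 - 4999) = -222010 + 1/(-4691) = -222010 - 1/4691 = -1041448911/4691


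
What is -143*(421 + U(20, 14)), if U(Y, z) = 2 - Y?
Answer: -57629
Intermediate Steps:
-143*(421 + U(20, 14)) = -143*(421 + (2 - 1*20)) = -143*(421 + (2 - 20)) = -143*(421 - 18) = -143*403 = -57629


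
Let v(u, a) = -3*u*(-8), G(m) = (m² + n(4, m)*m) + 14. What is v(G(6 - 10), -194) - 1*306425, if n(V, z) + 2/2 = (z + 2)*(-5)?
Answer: -306569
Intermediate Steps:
n(V, z) = -11 - 5*z (n(V, z) = -1 + (z + 2)*(-5) = -1 + (2 + z)*(-5) = -1 + (-10 - 5*z) = -11 - 5*z)
G(m) = 14 + m² + m*(-11 - 5*m) (G(m) = (m² + (-11 - 5*m)*m) + 14 = (m² + m*(-11 - 5*m)) + 14 = 14 + m² + m*(-11 - 5*m))
v(u, a) = 24*u
v(G(6 - 10), -194) - 1*306425 = 24*(14 - 11*(6 - 10) - 4*(6 - 10)²) - 1*306425 = 24*(14 - 11*(-4) - 4*(-4)²) - 306425 = 24*(14 + 44 - 4*16) - 306425 = 24*(14 + 44 - 64) - 306425 = 24*(-6) - 306425 = -144 - 306425 = -306569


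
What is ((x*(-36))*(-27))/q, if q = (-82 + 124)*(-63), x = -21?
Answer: 54/7 ≈ 7.7143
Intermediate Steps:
q = -2646 (q = 42*(-63) = -2646)
((x*(-36))*(-27))/q = (-21*(-36)*(-27))/(-2646) = (756*(-27))*(-1/2646) = -20412*(-1/2646) = 54/7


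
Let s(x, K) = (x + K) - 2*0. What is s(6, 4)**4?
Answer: 10000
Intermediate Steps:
s(x, K) = K + x (s(x, K) = (K + x) + 0 = K + x)
s(6, 4)**4 = (4 + 6)**4 = 10**4 = 10000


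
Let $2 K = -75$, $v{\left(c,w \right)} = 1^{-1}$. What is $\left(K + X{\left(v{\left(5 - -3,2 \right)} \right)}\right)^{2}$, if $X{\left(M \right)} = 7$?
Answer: $\frac{3721}{4} \approx 930.25$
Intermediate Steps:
$v{\left(c,w \right)} = 1$
$K = - \frac{75}{2}$ ($K = \frac{1}{2} \left(-75\right) = - \frac{75}{2} \approx -37.5$)
$\left(K + X{\left(v{\left(5 - -3,2 \right)} \right)}\right)^{2} = \left(- \frac{75}{2} + 7\right)^{2} = \left(- \frac{61}{2}\right)^{2} = \frac{3721}{4}$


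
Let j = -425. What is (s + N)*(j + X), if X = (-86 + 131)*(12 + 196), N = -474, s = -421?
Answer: -7996825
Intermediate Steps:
X = 9360 (X = 45*208 = 9360)
(s + N)*(j + X) = (-421 - 474)*(-425 + 9360) = -895*8935 = -7996825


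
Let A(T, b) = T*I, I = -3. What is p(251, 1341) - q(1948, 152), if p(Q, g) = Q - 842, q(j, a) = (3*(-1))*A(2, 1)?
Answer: -609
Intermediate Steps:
A(T, b) = -3*T (A(T, b) = T*(-3) = -3*T)
q(j, a) = 18 (q(j, a) = (3*(-1))*(-3*2) = -3*(-6) = 18)
p(Q, g) = -842 + Q
p(251, 1341) - q(1948, 152) = (-842 + 251) - 1*18 = -591 - 18 = -609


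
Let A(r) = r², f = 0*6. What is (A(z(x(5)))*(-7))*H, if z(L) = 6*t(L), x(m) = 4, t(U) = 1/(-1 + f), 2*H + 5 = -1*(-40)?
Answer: -4410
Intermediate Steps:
H = 35/2 (H = -5/2 + (-1*(-40))/2 = -5/2 + (½)*40 = -5/2 + 20 = 35/2 ≈ 17.500)
f = 0
t(U) = -1 (t(U) = 1/(-1 + 0) = 1/(-1) = -1)
z(L) = -6 (z(L) = 6*(-1) = -6)
(A(z(x(5)))*(-7))*H = ((-6)²*(-7))*(35/2) = (36*(-7))*(35/2) = -252*35/2 = -4410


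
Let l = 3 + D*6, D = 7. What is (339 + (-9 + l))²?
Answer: 140625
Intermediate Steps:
l = 45 (l = 3 + 7*6 = 3 + 42 = 45)
(339 + (-9 + l))² = (339 + (-9 + 45))² = (339 + 36)² = 375² = 140625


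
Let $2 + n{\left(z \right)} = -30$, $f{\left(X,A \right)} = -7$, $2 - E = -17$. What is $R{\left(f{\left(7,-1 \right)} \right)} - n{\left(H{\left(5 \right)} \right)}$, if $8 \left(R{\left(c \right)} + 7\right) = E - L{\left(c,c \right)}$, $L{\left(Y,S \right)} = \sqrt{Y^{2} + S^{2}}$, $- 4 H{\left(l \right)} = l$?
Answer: $\frac{219}{8} - \frac{7 \sqrt{2}}{8} \approx 26.138$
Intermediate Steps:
$E = 19$ ($E = 2 - -17 = 2 + 17 = 19$)
$H{\left(l \right)} = - \frac{l}{4}$
$L{\left(Y,S \right)} = \sqrt{S^{2} + Y^{2}}$
$n{\left(z \right)} = -32$ ($n{\left(z \right)} = -2 - 30 = -32$)
$R{\left(c \right)} = - \frac{37}{8} - \frac{\sqrt{2} \sqrt{c^{2}}}{8}$ ($R{\left(c \right)} = -7 + \frac{19 - \sqrt{c^{2} + c^{2}}}{8} = -7 + \frac{19 - \sqrt{2 c^{2}}}{8} = -7 + \frac{19 - \sqrt{2} \sqrt{c^{2}}}{8} = -7 - \left(- \frac{19}{8} + \frac{\sqrt{2} \sqrt{c^{2}}}{8}\right) = - \frac{37}{8} - \frac{\sqrt{2} \sqrt{c^{2}}}{8}$)
$R{\left(f{\left(7,-1 \right)} \right)} - n{\left(H{\left(5 \right)} \right)} = \left(- \frac{37}{8} - \frac{\sqrt{2} \sqrt{\left(-7\right)^{2}}}{8}\right) - -32 = \left(- \frac{37}{8} - \frac{\sqrt{2} \sqrt{49}}{8}\right) + 32 = \left(- \frac{37}{8} - \frac{1}{8} \sqrt{2} \cdot 7\right) + 32 = \left(- \frac{37}{8} - \frac{7 \sqrt{2}}{8}\right) + 32 = \frac{219}{8} - \frac{7 \sqrt{2}}{8}$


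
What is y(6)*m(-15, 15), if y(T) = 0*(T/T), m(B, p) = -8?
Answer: 0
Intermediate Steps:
y(T) = 0 (y(T) = 0*1 = 0)
y(6)*m(-15, 15) = 0*(-8) = 0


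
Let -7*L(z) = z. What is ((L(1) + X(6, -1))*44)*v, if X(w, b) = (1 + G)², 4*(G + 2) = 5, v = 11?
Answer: -1089/28 ≈ -38.893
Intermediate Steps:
G = -¾ (G = -2 + (¼)*5 = -2 + 5/4 = -¾ ≈ -0.75000)
L(z) = -z/7
X(w, b) = 1/16 (X(w, b) = (1 - ¾)² = (¼)² = 1/16)
((L(1) + X(6, -1))*44)*v = ((-⅐*1 + 1/16)*44)*11 = ((-⅐ + 1/16)*44)*11 = -9/112*44*11 = -99/28*11 = -1089/28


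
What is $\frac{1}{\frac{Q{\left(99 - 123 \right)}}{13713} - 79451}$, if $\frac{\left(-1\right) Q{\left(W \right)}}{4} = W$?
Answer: $- \frac{4571}{363170489} \approx -1.2586 \cdot 10^{-5}$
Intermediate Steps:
$Q{\left(W \right)} = - 4 W$
$\frac{1}{\frac{Q{\left(99 - 123 \right)}}{13713} - 79451} = \frac{1}{\frac{\left(-4\right) \left(99 - 123\right)}{13713} - 79451} = \frac{1}{- 4 \left(99 - 123\right) \frac{1}{13713} - 79451} = \frac{1}{\left(-4\right) \left(-24\right) \frac{1}{13713} - 79451} = \frac{1}{96 \cdot \frac{1}{13713} - 79451} = \frac{1}{\frac{32}{4571} - 79451} = \frac{1}{- \frac{363170489}{4571}} = - \frac{4571}{363170489}$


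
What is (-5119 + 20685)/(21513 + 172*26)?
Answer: 15566/25985 ≈ 0.59904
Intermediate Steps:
(-5119 + 20685)/(21513 + 172*26) = 15566/(21513 + 4472) = 15566/25985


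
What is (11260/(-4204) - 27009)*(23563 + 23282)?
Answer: -1329895540530/1051 ≈ -1.2654e+9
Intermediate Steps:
(11260/(-4204) - 27009)*(23563 + 23282) = (11260*(-1/4204) - 27009)*46845 = (-2815/1051 - 27009)*46845 = -28389274/1051*46845 = -1329895540530/1051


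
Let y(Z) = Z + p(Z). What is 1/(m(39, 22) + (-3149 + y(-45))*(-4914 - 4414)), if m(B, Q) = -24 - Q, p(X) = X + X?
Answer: 1/30633106 ≈ 3.2644e-8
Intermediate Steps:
p(X) = 2*X
y(Z) = 3*Z (y(Z) = Z + 2*Z = 3*Z)
1/(m(39, 22) + (-3149 + y(-45))*(-4914 - 4414)) = 1/((-24 - 1*22) + (-3149 + 3*(-45))*(-4914 - 4414)) = 1/((-24 - 22) + (-3149 - 135)*(-9328)) = 1/(-46 - 3284*(-9328)) = 1/(-46 + 30633152) = 1/30633106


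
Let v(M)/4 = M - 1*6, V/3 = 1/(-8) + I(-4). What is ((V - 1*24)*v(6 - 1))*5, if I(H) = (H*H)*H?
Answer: 8655/2 ≈ 4327.5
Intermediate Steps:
I(H) = H**3 (I(H) = H**2*H = H**3)
V = -1539/8 (V = 3*(1/(-8) + (-4)**3) = 3*(-1/8 - 64) = 3*(-513/8) = -1539/8 ≈ -192.38)
v(M) = -24 + 4*M (v(M) = 4*(M - 1*6) = 4*(M - 6) = 4*(-6 + M) = -24 + 4*M)
((V - 1*24)*v(6 - 1))*5 = ((-1539/8 - 1*24)*(-24 + 4*(6 - 1)))*5 = ((-1539/8 - 24)*(-24 + 4*5))*5 = -1731*(-24 + 20)/8*5 = -1731/8*(-4)*5 = (1731/2)*5 = 8655/2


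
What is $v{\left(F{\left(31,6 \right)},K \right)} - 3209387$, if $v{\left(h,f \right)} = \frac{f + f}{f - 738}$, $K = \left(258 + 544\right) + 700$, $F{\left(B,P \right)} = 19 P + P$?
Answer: $- \frac{612992166}{191} \approx -3.2094 \cdot 10^{6}$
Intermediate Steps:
$F{\left(B,P \right)} = 20 P$
$K = 1502$ ($K = 802 + 700 = 1502$)
$v{\left(h,f \right)} = \frac{2 f}{-738 + f}$
$v{\left(F{\left(31,6 \right)},K \right)} - 3209387 = 2 \cdot 1502 \frac{1}{-738 + 1502} - 3209387 = 2 \cdot 1502 \cdot \frac{1}{764} - 3209387 = \frac{751}{191} - 3209387 = - \frac{612992166}{191}$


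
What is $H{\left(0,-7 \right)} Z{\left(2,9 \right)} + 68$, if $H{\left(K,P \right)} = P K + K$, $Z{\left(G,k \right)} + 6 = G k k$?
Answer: $68$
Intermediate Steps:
$Z{\left(G,k \right)} = -6 + G k^{2}$ ($Z{\left(G,k \right)} = -6 + G k k = -6 + G k^{2}$)
$H{\left(K,P \right)} = K + K P$ ($H{\left(K,P \right)} = K P + K = K + K P$)
$H{\left(0,-7 \right)} Z{\left(2,9 \right)} + 68 = 0 \left(1 - 7\right) \left(-6 + 2 \cdot 9^{2}\right) + 68 = 0 \left(-6\right) \left(-6 + 2 \cdot 81\right) + 68 = 0 \left(-6 + 162\right) + 68 = 0 \cdot 156 + 68 = 0 + 68 = 68$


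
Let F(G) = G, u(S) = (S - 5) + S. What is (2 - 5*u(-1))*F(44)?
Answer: 1628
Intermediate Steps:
u(S) = -5 + 2*S (u(S) = (-5 + S) + S = -5 + 2*S)
(2 - 5*u(-1))*F(44) = (2 - 5*(-5 + 2*(-1)))*44 = (2 - 5*(-5 - 2))*44 = (2 - 5*(-7))*44 = (2 + 35)*44 = 37*44 = 1628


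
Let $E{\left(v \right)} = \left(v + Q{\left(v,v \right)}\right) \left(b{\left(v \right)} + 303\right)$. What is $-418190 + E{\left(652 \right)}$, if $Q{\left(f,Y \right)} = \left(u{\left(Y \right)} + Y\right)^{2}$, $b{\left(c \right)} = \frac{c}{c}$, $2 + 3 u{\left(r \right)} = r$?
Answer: $\frac{2062555906}{9} \approx 2.2917 \cdot 10^{8}$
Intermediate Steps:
$u{\left(r \right)} = - \frac{2}{3} + \frac{r}{3}$
$b{\left(c \right)} = 1$
$Q{\left(f,Y \right)} = \left(- \frac{2}{3} + \frac{4 Y}{3}\right)^{2}$ ($Q{\left(f,Y \right)} = \left(\left(- \frac{2}{3} + \frac{Y}{3}\right) + Y\right)^{2} = \left(- \frac{2}{3} + \frac{4 Y}{3}\right)^{2}$)
$E{\left(v \right)} = 304 v + \frac{1216 \left(-1 + 2 v\right)^{2}}{9}$ ($E{\left(v \right)} = \left(v + \frac{4 \left(-1 + 2 v\right)^{2}}{9}\right) \left(1 + 303\right) = \left(v + \frac{4 \left(-1 + 2 v\right)^{2}}{9}\right) 304 = 304 v + \frac{1216 \left(-1 + 2 v\right)^{2}}{9}$)
$-418190 + E{\left(652 \right)} = -418190 + \left(\frac{1216}{9} - \frac{1387456}{9} + \frac{4864 \cdot 652^{2}}{9}\right) = -418190 + \left(\frac{1216}{9} - \frac{1387456}{9} + \frac{4864}{9} \cdot 425104\right) = -418190 + \left(\frac{1216}{9} - \frac{1387456}{9} + \frac{2067705856}{9}\right) = -418190 + \frac{2066319616}{9} = \frac{2062555906}{9}$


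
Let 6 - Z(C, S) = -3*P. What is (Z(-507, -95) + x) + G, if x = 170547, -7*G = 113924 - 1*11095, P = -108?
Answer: 1088774/7 ≈ 1.5554e+5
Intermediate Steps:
G = -102829/7 (G = -(113924 - 1*11095)/7 = -(113924 - 11095)/7 = -⅐*102829 = -102829/7 ≈ -14690.)
Z(C, S) = -318 (Z(C, S) = 6 - (-3)*(-108) = 6 - 1*324 = 6 - 324 = -318)
(Z(-507, -95) + x) + G = (-318 + 170547) - 102829/7 = 170229 - 102829/7 = 1088774/7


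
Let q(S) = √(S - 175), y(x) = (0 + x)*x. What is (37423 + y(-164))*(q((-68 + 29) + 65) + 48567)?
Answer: 3123780873 + 64319*I*√149 ≈ 3.1238e+9 + 7.8511e+5*I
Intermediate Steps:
y(x) = x² (y(x) = x*x = x²)
q(S) = √(-175 + S)
(37423 + y(-164))*(q((-68 + 29) + 65) + 48567) = (37423 + (-164)²)*(√(-175 + ((-68 + 29) + 65)) + 48567) = (37423 + 26896)*(√(-175 + (-39 + 65)) + 48567) = 64319*(√(-175 + 26) + 48567) = 64319*(√(-149) + 48567) = 64319*(I*√149 + 48567) = 64319*(48567 + I*√149) = 3123780873 + 64319*I*√149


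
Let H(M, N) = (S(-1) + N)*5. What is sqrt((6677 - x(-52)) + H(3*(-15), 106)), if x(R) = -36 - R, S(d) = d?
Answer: sqrt(7186) ≈ 84.770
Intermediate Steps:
H(M, N) = -5 + 5*N (H(M, N) = (-1 + N)*5 = -5 + 5*N)
sqrt((6677 - x(-52)) + H(3*(-15), 106)) = sqrt((6677 - (-36 - 1*(-52))) + (-5 + 5*106)) = sqrt((6677 - (-36 + 52)) + (-5 + 530)) = sqrt((6677 - 1*16) + 525) = sqrt((6677 - 16) + 525) = sqrt(6661 + 525) = sqrt(7186)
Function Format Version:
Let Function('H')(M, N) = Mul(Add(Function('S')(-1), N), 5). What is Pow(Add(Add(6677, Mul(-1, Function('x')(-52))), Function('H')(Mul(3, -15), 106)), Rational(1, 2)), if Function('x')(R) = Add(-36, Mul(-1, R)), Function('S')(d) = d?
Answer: Pow(7186, Rational(1, 2)) ≈ 84.770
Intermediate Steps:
Function('H')(M, N) = Add(-5, Mul(5, N)) (Function('H')(M, N) = Mul(Add(-1, N), 5) = Add(-5, Mul(5, N)))
Pow(Add(Add(6677, Mul(-1, Function('x')(-52))), Function('H')(Mul(3, -15), 106)), Rational(1, 2)) = Pow(Add(Add(6677, Mul(-1, Add(-36, Mul(-1, -52)))), Add(-5, Mul(5, 106))), Rational(1, 2)) = Pow(Add(Add(6677, Mul(-1, Add(-36, 52))), Add(-5, 530)), Rational(1, 2)) = Pow(Add(Add(6677, Mul(-1, 16)), 525), Rational(1, 2)) = Pow(Add(Add(6677, -16), 525), Rational(1, 2)) = Pow(Add(6661, 525), Rational(1, 2)) = Pow(7186, Rational(1, 2))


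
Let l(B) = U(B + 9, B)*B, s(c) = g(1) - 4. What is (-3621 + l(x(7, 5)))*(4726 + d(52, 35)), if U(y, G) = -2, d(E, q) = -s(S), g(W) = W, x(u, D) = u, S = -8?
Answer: -17189915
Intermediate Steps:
s(c) = -3 (s(c) = 1 - 4 = -3)
d(E, q) = 3 (d(E, q) = -1*(-3) = 3)
l(B) = -2*B
(-3621 + l(x(7, 5)))*(4726 + d(52, 35)) = (-3621 - 2*7)*(4726 + 3) = (-3621 - 14)*4729 = -3635*4729 = -17189915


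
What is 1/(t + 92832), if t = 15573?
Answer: 1/108405 ≈ 9.2247e-6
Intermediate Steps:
1/(t + 92832) = 1/(15573 + 92832) = 1/108405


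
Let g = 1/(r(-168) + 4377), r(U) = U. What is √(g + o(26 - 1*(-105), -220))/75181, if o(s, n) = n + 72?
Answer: I*√2621916579/316436829 ≈ 0.00016182*I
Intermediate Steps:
o(s, n) = 72 + n
g = 1/4209 (g = 1/(-168 + 4377) = 1/4209 ≈ 0.00023759)
√(g + o(26 - 1*(-105), -220))/75181 = √(1/4209 + (72 - 220))/75181 = √(1/4209 - 148)*(1/75181) = √(-622931/4209)*(1/75181) = (I*√2621916579/4209)*(1/75181) = I*√2621916579/316436829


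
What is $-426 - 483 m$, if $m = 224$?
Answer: $-108618$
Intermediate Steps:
$-426 - 483 m = -426 - 108192 = -108618$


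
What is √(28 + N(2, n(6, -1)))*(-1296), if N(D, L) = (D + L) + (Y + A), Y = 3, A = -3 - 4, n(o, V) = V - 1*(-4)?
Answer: -1296*√29 ≈ -6979.2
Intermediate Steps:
n(o, V) = 4 + V (n(o, V) = V + 4 = 4 + V)
A = -7
N(D, L) = -4 + D + L (N(D, L) = (D + L) + (3 - 7) = (D + L) - 4 = -4 + D + L)
√(28 + N(2, n(6, -1)))*(-1296) = √(28 + (-4 + 2 + (4 - 1)))*(-1296) = √(28 + (-4 + 2 + 3))*(-1296) = √(28 + 1)*(-1296) = √29*(-1296) = -1296*√29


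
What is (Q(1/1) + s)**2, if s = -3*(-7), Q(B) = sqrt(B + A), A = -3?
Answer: (21 + I*sqrt(2))**2 ≈ 439.0 + 59.397*I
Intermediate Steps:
Q(B) = sqrt(-3 + B) (Q(B) = sqrt(B - 3) = sqrt(-3 + B))
s = 21 (s = -1*(-21) = 21)
(Q(1/1) + s)**2 = (sqrt(-3 + 1/1) + 21)**2 = (sqrt(-3 + 1) + 21)**2 = (sqrt(-2) + 21)**2 = (I*sqrt(2) + 21)**2 = (21 + I*sqrt(2))**2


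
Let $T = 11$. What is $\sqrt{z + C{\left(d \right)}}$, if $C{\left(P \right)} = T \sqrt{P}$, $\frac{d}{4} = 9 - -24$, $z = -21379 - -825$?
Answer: $\sqrt{-20554 + 22 \sqrt{33}} \approx 142.93 i$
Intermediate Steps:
$z = -20554$ ($z = -21379 + 825 = -20554$)
$d = 132$ ($d = 4 \left(9 - -24\right) = 4 \left(9 + 24\right) = 4 \cdot 33 = 132$)
$C{\left(P \right)} = 11 \sqrt{P}$
$\sqrt{z + C{\left(d \right)}} = \sqrt{-20554 + 11 \sqrt{132}} = \sqrt{-20554 + 11 \cdot 2 \sqrt{33}} = \sqrt{-20554 + 22 \sqrt{33}}$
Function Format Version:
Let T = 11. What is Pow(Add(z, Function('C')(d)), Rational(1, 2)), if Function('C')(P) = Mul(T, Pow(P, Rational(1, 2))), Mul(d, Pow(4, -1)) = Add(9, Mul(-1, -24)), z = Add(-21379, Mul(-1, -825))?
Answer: Pow(Add(-20554, Mul(22, Pow(33, Rational(1, 2)))), Rational(1, 2)) ≈ Mul(142.93, I)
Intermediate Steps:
z = -20554 (z = Add(-21379, 825) = -20554)
d = 132 (d = Mul(4, Add(9, Mul(-1, -24))) = Mul(4, Add(9, 24)) = Mul(4, 33) = 132)
Function('C')(P) = Mul(11, Pow(P, Rational(1, 2)))
Pow(Add(z, Function('C')(d)), Rational(1, 2)) = Pow(Add(-20554, Mul(11, Pow(132, Rational(1, 2)))), Rational(1, 2)) = Pow(Add(-20554, Mul(11, Mul(2, Pow(33, Rational(1, 2))))), Rational(1, 2)) = Pow(Add(-20554, Mul(22, Pow(33, Rational(1, 2)))), Rational(1, 2))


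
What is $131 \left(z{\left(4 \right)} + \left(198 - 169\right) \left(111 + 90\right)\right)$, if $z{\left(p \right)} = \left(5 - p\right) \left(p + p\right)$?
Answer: $764647$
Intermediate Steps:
$z{\left(p \right)} = 2 p \left(5 - p\right)$ ($z{\left(p \right)} = \left(5 - p\right) 2 p = 2 p \left(5 - p\right)$)
$131 \left(z{\left(4 \right)} + \left(198 - 169\right) \left(111 + 90\right)\right) = 131 \left(2 \cdot 4 \left(5 - 4\right) + \left(198 - 169\right) \left(111 + 90\right)\right) = 131 \left(2 \cdot 4 \left(5 - 4\right) + 29 \cdot 201\right) = 131 \left(2 \cdot 4 \cdot 1 + 5829\right) = 131 \left(8 + 5829\right) = 131 \cdot 5837 = 764647$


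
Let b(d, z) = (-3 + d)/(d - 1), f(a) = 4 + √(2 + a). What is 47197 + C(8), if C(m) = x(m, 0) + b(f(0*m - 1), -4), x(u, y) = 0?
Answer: 94395/2 ≈ 47198.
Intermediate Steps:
b(d, z) = (-3 + d)/(-1 + d)
C(m) = ½ (C(m) = 0 + (-3 + (4 + √(2 + (0*m - 1))))/(-1 + (4 + √(2 + (0*m - 1)))) = 0 + (-3 + (4 + √(2 + (0 - 1))))/(-1 + (4 + √(2 + (0 - 1)))) = 0 + (-3 + (4 + √(2 - 1)))/(-1 + (4 + √(2 - 1))) = 0 + (-3 + (4 + √1))/(-1 + (4 + √1)) = 0 + (-3 + (4 + 1))/(-1 + (4 + 1)) = 0 + (-3 + 5)/(-1 + 5) = 0 + 2/4 = 0 + (¼)*2 = 0 + ½ = ½)
47197 + C(8) = 47197 + ½ = 94395/2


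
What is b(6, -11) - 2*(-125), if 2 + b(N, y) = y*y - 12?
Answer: 357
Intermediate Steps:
b(N, y) = -14 + y² (b(N, y) = -2 + (y*y - 12) = -2 + (y² - 12) = -2 + (-12 + y²) = -14 + y²)
b(6, -11) - 2*(-125) = (-14 + (-11)²) - 2*(-125) = (-14 + 121) + 250 = 107 + 250 = 357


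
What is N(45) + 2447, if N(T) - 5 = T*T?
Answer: 4477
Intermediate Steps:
N(T) = 5 + T² (N(T) = 5 + T*T = 5 + T²)
N(45) + 2447 = (5 + 45²) + 2447 = (5 + 2025) + 2447 = 2030 + 2447 = 4477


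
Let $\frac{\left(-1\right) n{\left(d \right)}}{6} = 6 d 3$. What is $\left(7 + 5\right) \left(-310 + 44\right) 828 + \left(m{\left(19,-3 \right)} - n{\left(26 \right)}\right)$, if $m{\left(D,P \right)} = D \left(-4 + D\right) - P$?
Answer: $-2639880$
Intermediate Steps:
$n{\left(d \right)} = - 108 d$ ($n{\left(d \right)} = - 6 \cdot 6 d 3 = - 6 \cdot 18 d = - 108 d$)
$m{\left(D,P \right)} = - P + D \left(-4 + D\right)$
$\left(7 + 5\right) \left(-310 + 44\right) 828 + \left(m{\left(19,-3 \right)} - n{\left(26 \right)}\right) = \left(7 + 5\right) \left(-310 + 44\right) 828 - \left(-288 - 2808\right) = 12 \left(-266\right) 828 + \left(\left(361 + 3 - 76\right) - -2808\right) = \left(-3192\right) 828 + \left(288 + 2808\right) = -2642976 + 3096 = -2639880$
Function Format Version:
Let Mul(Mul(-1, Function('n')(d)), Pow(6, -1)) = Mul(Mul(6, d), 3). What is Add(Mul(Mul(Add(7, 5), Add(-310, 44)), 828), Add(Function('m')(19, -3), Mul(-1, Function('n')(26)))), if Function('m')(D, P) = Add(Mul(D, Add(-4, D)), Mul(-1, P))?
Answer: -2639880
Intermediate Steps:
Function('n')(d) = Mul(-108, d) (Function('n')(d) = Mul(-6, Mul(Mul(6, d), 3)) = Mul(-6, Mul(18, d)) = Mul(-108, d))
Function('m')(D, P) = Add(Mul(-1, P), Mul(D, Add(-4, D)))
Add(Mul(Mul(Add(7, 5), Add(-310, 44)), 828), Add(Function('m')(19, -3), Mul(-1, Function('n')(26)))) = Add(Mul(Mul(Add(7, 5), Add(-310, 44)), 828), Add(Add(Pow(19, 2), Mul(-1, -3), Mul(-4, 19)), Mul(-1, Mul(-108, 26)))) = Add(Mul(Mul(12, -266), 828), Add(Add(361, 3, -76), Mul(-1, -2808))) = Add(Mul(-3192, 828), Add(288, 2808)) = Add(-2642976, 3096) = -2639880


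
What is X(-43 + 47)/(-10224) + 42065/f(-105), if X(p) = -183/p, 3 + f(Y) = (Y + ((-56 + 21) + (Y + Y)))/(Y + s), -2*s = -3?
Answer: 118700031379/1076928 ≈ 1.1022e+5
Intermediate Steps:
s = 3/2 (s = -1/2*(-3) = 3/2 ≈ 1.5000)
f(Y) = -3 + (-35 + 3*Y)/(3/2 + Y) (f(Y) = -3 + (Y + ((-56 + 21) + (Y + Y)))/(Y + 3/2) = -3 + (Y + (-35 + 2*Y))/(3/2 + Y) = -3 + (-35 + 3*Y)/(3/2 + Y))
X(-43 + 47)/(-10224) + 42065/f(-105) = -183/(-43 + 47)/(-10224) + 42065/((-79/(3 + 2*(-105)))) = -183/4*(-1/10224) + 42065/((-79/(3 - 210))) = -183*1/4*(-1/10224) + 42065/((-79/(-207))) = -183/4*(-1/10224) + 42065/((-79*(-1/207))) = 61/13632 + 42065/(79/207) = 61/13632 + 42065*(207/79) = 61/13632 + 8707455/79 = 118700031379/1076928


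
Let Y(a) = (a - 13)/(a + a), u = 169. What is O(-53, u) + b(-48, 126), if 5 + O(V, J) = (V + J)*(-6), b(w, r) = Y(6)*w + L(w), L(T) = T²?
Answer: 1631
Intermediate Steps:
Y(a) = (-13 + a)/(2*a) (Y(a) = (-13 + a)/((2*a)) = (-13 + a)*(1/(2*a)) = (-13 + a)/(2*a))
b(w, r) = w² - 7*w/12 (b(w, r) = ((½)*(-13 + 6)/6)*w + w² = ((½)*(⅙)*(-7))*w + w² = -7*w/12 + w² = w² - 7*w/12)
O(V, J) = -5 - 6*J - 6*V (O(V, J) = -5 + (V + J)*(-6) = -5 + (J + V)*(-6) = -5 + (-6*J - 6*V) = -5 - 6*J - 6*V)
O(-53, u) + b(-48, 126) = (-5 - 6*169 - 6*(-53)) + (1/12)*(-48)*(-7 + 12*(-48)) = (-5 - 1014 + 318) + (1/12)*(-48)*(-7 - 576) = -701 + (1/12)*(-48)*(-583) = -701 + 2332 = 1631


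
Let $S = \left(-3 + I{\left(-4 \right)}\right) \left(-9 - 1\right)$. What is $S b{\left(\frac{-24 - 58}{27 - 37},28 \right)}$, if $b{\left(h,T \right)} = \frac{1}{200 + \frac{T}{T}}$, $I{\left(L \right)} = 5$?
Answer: $- \frac{20}{201} \approx -0.099502$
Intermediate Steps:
$b{\left(h,T \right)} = \frac{1}{201}$ ($b{\left(h,T \right)} = \frac{1}{200 + 1} = \frac{1}{201}$)
$S = -20$ ($S = \left(-3 + 5\right) \left(-9 - 1\right) = 2 \left(-10\right) = -20$)
$S b{\left(\frac{-24 - 58}{27 - 37},28 \right)} = \left(-20\right) \frac{1}{201} = - \frac{20}{201}$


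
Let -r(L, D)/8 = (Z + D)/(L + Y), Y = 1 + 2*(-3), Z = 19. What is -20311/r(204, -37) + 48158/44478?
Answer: -9987122455/355824 ≈ -28068.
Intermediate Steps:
Y = -5 (Y = 1 - 6 = -5)
r(L, D) = -8*(19 + D)/(-5 + L) (r(L, D) = -8*(19 + D)/(L - 5) = -8*(19 + D)/(-5 + L))
-20311/r(204, -37) + 48158/44478 = -20311*(-5 + 204)/(8*(-19 - 1*(-37))) + 48158/44478 = -20311*199/(8*(-19 + 37)) + 48158*(1/44478) = -20311/(8*(1/199)*18) + 24079/22239 = -20311/144/199 + 24079/22239 = -20311*199/144 + 24079/22239 = -4041889/144 + 24079/22239 = -9987122455/355824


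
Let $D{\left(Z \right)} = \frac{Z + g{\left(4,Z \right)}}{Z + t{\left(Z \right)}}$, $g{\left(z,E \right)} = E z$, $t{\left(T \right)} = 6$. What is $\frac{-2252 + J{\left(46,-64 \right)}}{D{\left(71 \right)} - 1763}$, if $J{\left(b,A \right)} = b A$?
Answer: $\frac{33341}{11283} \approx 2.955$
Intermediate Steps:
$J{\left(b,A \right)} = A b$
$D{\left(Z \right)} = \frac{5 Z}{6 + Z}$ ($D{\left(Z \right)} = \frac{Z + Z 4}{Z + 6} = \frac{Z + 4 Z}{6 + Z} = \frac{5 Z}{6 + Z}$)
$\frac{-2252 + J{\left(46,-64 \right)}}{D{\left(71 \right)} - 1763} = \frac{-2252 - 2944}{5 \cdot 71 \frac{1}{6 + 71} - 1763} = \frac{-2252 - 2944}{5 \cdot 71 \cdot \frac{1}{77} - 1763} = - \frac{5196}{5 \cdot 71 \cdot \frac{1}{77} - 1763} = - \frac{5196}{\frac{355}{77} - 1763} = - \frac{5196}{- \frac{135396}{77}} = \left(-5196\right) \left(- \frac{77}{135396}\right) = \frac{33341}{11283}$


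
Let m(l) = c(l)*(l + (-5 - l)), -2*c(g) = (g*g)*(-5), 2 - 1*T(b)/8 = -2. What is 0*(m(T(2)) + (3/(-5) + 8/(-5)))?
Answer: 0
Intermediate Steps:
T(b) = 32 (T(b) = 16 - 8*(-2) = 16 + 16 = 32)
c(g) = 5*g**2/2 (c(g) = -g*g*(-5)/2 = -g**2*(-5)/2 = -(-5)*g**2/2 = 5*g**2/2)
m(l) = -25*l**2/2 (m(l) = (5*l**2/2)*(l + (-5 - l)) = (5*l**2/2)*(-5) = -25*l**2/2)
0*(m(T(2)) + (3/(-5) + 8/(-5))) = 0*(-25/2*32**2 + (3/(-5) + 8/(-5))) = 0*(-25/2*1024 + (3*(-1/5) + 8*(-1/5))) = 0*(-12800 + (-3/5 - 8/5)) = 0*(-12800 - 11/5) = 0*(-64011/5) = 0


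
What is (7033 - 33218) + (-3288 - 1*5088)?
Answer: -34561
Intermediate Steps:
(7033 - 33218) + (-3288 - 1*5088) = -26185 + (-3288 - 5088) = -26185 - 8376 = -34561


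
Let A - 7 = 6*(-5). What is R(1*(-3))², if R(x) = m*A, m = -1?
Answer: 529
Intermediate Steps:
A = -23 (A = 7 + 6*(-5) = 7 - 30 = -23)
R(x) = 23 (R(x) = -1*(-23) = 23)
R(1*(-3))² = 23² = 529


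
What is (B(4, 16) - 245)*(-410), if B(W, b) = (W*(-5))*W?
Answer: 133250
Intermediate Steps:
B(W, b) = -5*W² (B(W, b) = (-5*W)*W = -5*W²)
(B(4, 16) - 245)*(-410) = (-5*4² - 245)*(-410) = (-5*16 - 245)*(-410) = (-80 - 245)*(-410) = -325*(-410) = 133250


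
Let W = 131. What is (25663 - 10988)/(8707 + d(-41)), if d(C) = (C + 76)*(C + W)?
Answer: 14675/11857 ≈ 1.2377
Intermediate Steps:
d(C) = (76 + C)*(131 + C) (d(C) = (C + 76)*(C + 131) = (76 + C)*(131 + C))
(25663 - 10988)/(8707 + d(-41)) = (25663 - 10988)/(8707 + (9956 + (-41)² + 207*(-41))) = 14675/(8707 + (9956 + 1681 - 8487)) = 14675/(8707 + 3150) = 14675/11857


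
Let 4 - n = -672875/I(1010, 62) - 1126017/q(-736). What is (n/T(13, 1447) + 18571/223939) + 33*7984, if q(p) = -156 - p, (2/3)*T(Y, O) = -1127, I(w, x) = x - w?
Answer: 139903498090293448/531000797715 ≈ 2.6347e+5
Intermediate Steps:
T(Y, O) = -3381/2 (T(Y, O) = (3/2)*(-1127) = -3381/2)
n = 84924497/68730 (n = 4 - (-672875/(62 - 1*1010) - 1126017/(-156 - 1*(-736))) = 4 - (-672875/(62 - 1010) - 1126017/(-156 + 736)) = 4 - (-672875/(-948) - 1126017/580) = 4 - (-672875*(-1/948) - 1126017*1/580) = 4 - (672875/948 - 1126017/580) = 4 - 1*(-84649577/68730) = 4 + 84649577/68730 = 84924497/68730 ≈ 1235.6)
(n/T(13, 1447) + 18571/223939) + 33*7984 = (84924497/(68730*(-3381/2)) + 18571/223939) + 33*7984 = ((84924497/68730)*(-2/3381) + 18571*(1/223939)) + 263472 = (-1733153/2371185 + 18571/223939) + 263472 = -344085273032/531000797715 + 263472 = 139903498090293448/531000797715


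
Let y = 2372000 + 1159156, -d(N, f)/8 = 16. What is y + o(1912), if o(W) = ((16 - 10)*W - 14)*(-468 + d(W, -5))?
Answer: -3297812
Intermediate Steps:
d(N, f) = -128 (d(N, f) = -8*16 = -128)
o(W) = 8344 - 3576*W (o(W) = ((16 - 10)*W - 14)*(-468 - 128) = (6*W - 14)*(-596) = (-14 + 6*W)*(-596) = 8344 - 3576*W)
y = 3531156
y + o(1912) = 3531156 + (8344 - 3576*1912) = 3531156 + (8344 - 6837312) = 3531156 - 6828968 = -3297812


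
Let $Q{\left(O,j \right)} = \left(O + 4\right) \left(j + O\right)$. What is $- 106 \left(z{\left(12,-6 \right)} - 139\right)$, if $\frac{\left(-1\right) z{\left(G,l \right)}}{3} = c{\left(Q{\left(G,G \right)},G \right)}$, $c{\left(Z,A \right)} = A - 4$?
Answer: $17278$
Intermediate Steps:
$Q{\left(O,j \right)} = \left(4 + O\right) \left(O + j\right)$
$c{\left(Z,A \right)} = -4 + A$
$z{\left(G,l \right)} = 12 - 3 G$ ($z{\left(G,l \right)} = - 3 \left(-4 + G\right) = 12 - 3 G$)
$- 106 \left(z{\left(12,-6 \right)} - 139\right) = - 106 \left(\left(12 - 36\right) - 139\right) = - 106 \left(-24 - 139\right) = \left(-106\right) \left(-163\right) = 17278$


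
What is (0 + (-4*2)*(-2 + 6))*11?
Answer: -352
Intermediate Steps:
(0 + (-4*2)*(-2 + 6))*11 = (0 - 8*4)*11 = (0 - 32)*11 = -32*11 = -352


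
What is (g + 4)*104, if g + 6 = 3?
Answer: 104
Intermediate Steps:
g = -3 (g = -6 + 3 = -3)
(g + 4)*104 = (-3 + 4)*104 = 1*104 = 104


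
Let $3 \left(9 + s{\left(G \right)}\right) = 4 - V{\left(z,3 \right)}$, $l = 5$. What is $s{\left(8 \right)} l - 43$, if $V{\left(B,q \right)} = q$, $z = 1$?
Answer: $- \frac{259}{3} \approx -86.333$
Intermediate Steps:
$s{\left(G \right)} = - \frac{26}{3}$ ($s{\left(G \right)} = -9 + \frac{4 - 3}{3} = -9 + \frac{1}{3} \cdot 1 = -9 + \frac{1}{3} = - \frac{26}{3}$)
$s{\left(8 \right)} l - 43 = \left(- \frac{26}{3}\right) 5 - 43 = - \frac{130}{3} - 43 = - \frac{259}{3}$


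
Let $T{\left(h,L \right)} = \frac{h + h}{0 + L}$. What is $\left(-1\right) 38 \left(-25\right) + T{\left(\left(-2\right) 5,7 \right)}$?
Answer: $\frac{6630}{7} \approx 947.14$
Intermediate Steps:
$T{\left(h,L \right)} = \frac{2 h}{L}$
$\left(-1\right) 38 \left(-25\right) + T{\left(\left(-2\right) 5,7 \right)} = \left(-1\right) 38 \left(-25\right) + \frac{2 \left(\left(-2\right) 5\right)}{7} = \left(-38\right) \left(-25\right) + 2 \left(-10\right) \frac{1}{7} = 950 - \frac{20}{7} = \frac{6630}{7}$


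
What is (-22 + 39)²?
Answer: 289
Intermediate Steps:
(-22 + 39)² = 17² = 289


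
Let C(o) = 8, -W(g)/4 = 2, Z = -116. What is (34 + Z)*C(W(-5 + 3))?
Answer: -656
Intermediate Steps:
W(g) = -8 (W(g) = -4*2 = -8)
(34 + Z)*C(W(-5 + 3)) = (34 - 116)*8 = -82*8 = -656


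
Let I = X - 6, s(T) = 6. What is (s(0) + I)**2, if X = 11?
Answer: 121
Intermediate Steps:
I = 5 (I = 11 - 6 = 5)
(s(0) + I)**2 = (6 + 5)**2 = 11**2 = 121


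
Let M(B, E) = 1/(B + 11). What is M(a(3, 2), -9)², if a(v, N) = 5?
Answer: 1/256 ≈ 0.0039063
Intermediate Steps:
M(B, E) = 1/(11 + B)
M(a(3, 2), -9)² = (1/(11 + 5))² = (1/16)² = 1/256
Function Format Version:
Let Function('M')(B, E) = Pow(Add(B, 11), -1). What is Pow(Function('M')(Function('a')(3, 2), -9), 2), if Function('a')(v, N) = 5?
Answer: Rational(1, 256) ≈ 0.0039063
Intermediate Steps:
Function('M')(B, E) = Pow(Add(11, B), -1)
Pow(Function('M')(Function('a')(3, 2), -9), 2) = Pow(Pow(Add(11, 5), -1), 2) = Pow(Pow(16, -1), 2) = Pow(Rational(1, 16), 2) = Rational(1, 256)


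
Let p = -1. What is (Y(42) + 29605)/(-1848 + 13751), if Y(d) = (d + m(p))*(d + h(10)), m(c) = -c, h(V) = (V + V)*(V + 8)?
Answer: 46891/11903 ≈ 3.9394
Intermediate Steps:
h(V) = 2*V*(8 + V) (h(V) = (2*V)*(8 + V) = 2*V*(8 + V))
Y(d) = (1 + d)*(360 + d) (Y(d) = (d - 1*(-1))*(d + 2*10*(8 + 10)) = (d + 1)*(d + 2*10*18) = (1 + d)*(d + 360) = (1 + d)*(360 + d))
(Y(42) + 29605)/(-1848 + 13751) = ((360 + 42**2 + 361*42) + 29605)/(-1848 + 13751) = ((360 + 1764 + 15162) + 29605)/11903 = (17286 + 29605)*(1/11903) = 46891*(1/11903) = 46891/11903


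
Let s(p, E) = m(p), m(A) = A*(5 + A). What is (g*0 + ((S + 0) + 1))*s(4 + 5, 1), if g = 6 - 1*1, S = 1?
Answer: 252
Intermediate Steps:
s(p, E) = p*(5 + p)
g = 5 (g = 6 - 1 = 5)
(g*0 + ((S + 0) + 1))*s(4 + 5, 1) = (5*0 + ((1 + 0) + 1))*((4 + 5)*(5 + (4 + 5))) = (0 + (1 + 1))*(9*(5 + 9)) = (0 + 2)*(9*14) = 2*126 = 252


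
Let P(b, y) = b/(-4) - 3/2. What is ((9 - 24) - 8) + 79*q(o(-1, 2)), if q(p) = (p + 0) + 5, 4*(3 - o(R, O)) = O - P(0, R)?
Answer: 4319/8 ≈ 539.88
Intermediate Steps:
P(b, y) = -3/2 - b/4 (P(b, y) = b*(-¼) - 3*½ = -b/4 - 3/2 = -3/2 - b/4)
o(R, O) = 21/8 - O/4 (o(R, O) = 3 - (O - (-3/2 - ¼*0))/4 = 3 - (O - (-3/2 + 0))/4 = 3 - (O - 1*(-3/2))/4 = 3 - (O + 3/2)/4 = 3 - (3/2 + O)/4 = 3 + (-3/8 - O/4) = 21/8 - O/4)
q(p) = 5 + p (q(p) = p + 5 = 5 + p)
((9 - 24) - 8) + 79*q(o(-1, 2)) = ((9 - 24) - 8) + 79*(5 + (21/8 - ¼*2)) = (-15 - 8) + 79*(5 + (21/8 - ½)) = -23 + 79*(5 + 17/8) = -23 + 79*(57/8) = -23 + 4503/8 = 4319/8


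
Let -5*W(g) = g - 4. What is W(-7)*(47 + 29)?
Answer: 836/5 ≈ 167.20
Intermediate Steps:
W(g) = ⅘ - g/5 (W(g) = -(g - 4)/5 = -(-4 + g)/5 = ⅘ - g/5)
W(-7)*(47 + 29) = (⅘ - ⅕*(-7))*(47 + 29) = (⅘ + 7/5)*76 = (11/5)*76 = 836/5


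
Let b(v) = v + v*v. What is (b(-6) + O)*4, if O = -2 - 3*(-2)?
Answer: 136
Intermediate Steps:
b(v) = v + v**2
O = 4 (O = -2 + 6 = 4)
(b(-6) + O)*4 = (-6*(1 - 6) + 4)*4 = (-6*(-5) + 4)*4 = (30 + 4)*4 = 34*4 = 136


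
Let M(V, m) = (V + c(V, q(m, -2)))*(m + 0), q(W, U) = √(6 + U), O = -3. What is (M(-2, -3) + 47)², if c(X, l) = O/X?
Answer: 9409/4 ≈ 2352.3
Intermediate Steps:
c(X, l) = -3/X
M(V, m) = m*(V - 3/V) (M(V, m) = (V - 3/V)*(m + 0) = (V - 3/V)*m = m*(V - 3/V))
(M(-2, -3) + 47)² = (-3*(-3 + (-2)²)/(-2) + 47)² = (-3*(-½)*(-3 + 4) + 47)² = (-3*(-½)*1 + 47)² = (3/2 + 47)² = (97/2)² = 9409/4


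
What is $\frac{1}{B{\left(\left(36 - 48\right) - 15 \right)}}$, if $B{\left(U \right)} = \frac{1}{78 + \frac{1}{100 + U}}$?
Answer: $\frac{5695}{73} \approx 78.014$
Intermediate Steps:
$\frac{1}{B{\left(\left(36 - 48\right) - 15 \right)}} = \frac{1}{\frac{1}{7801 + 78 \left(\left(36 - 48\right) - 15\right)} \left(100 + \left(\left(36 - 48\right) - 15\right)\right)} = \frac{1}{\frac{1}{7801 + 78 \left(-12 - 15\right)} \left(100 - 27\right)} = \frac{1}{\frac{1}{7801 + 78 \left(-27\right)} \left(100 - 27\right)} = \frac{1}{\frac{1}{7801 - 2106} \cdot 73} = \frac{1}{\frac{1}{5695} \cdot 73} = \frac{1}{\frac{73}{5695}} = \frac{5695}{73}$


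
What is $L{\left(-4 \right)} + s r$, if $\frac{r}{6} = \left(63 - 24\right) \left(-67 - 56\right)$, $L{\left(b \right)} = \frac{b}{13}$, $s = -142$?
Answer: $\frac{53131568}{13} \approx 4.087 \cdot 10^{6}$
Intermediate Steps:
$L{\left(b \right)} = \frac{b}{13}$ ($L{\left(b \right)} = b \frac{1}{13} = \frac{b}{13}$)
$r = -28782$ ($r = 6 \left(63 - 24\right) \left(-67 - 56\right) = 6 \cdot 39 \left(-123\right) = 6 \left(-4797\right) = -28782$)
$L{\left(-4 \right)} + s r = \frac{1}{13} \left(-4\right) - -4087044 = - \frac{4}{13} + 4087044 = \frac{53131568}{13}$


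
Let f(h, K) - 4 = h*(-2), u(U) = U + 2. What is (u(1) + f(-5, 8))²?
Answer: 289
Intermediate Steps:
u(U) = 2 + U
f(h, K) = 4 - 2*h (f(h, K) = 4 + h*(-2) = 4 - 2*h)
(u(1) + f(-5, 8))² = ((2 + 1) + (4 - 2*(-5)))² = (3 + (4 + 10))² = (3 + 14)² = 17² = 289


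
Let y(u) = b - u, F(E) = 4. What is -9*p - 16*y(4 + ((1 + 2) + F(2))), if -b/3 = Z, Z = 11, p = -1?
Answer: 713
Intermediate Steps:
b = -33 (b = -3*11 = -33)
y(u) = -33 - u
-9*p - 16*y(4 + ((1 + 2) + F(2))) = -9*(-1) - 16*(-33 - (4 + ((1 + 2) + 4))) = 9 - 16*(-33 - (4 + (3 + 4))) = 9 - 16*(-33 - (4 + 7)) = 9 - 16*(-33 - 1*11) = 9 - 16*(-33 - 11) = 9 - 16*(-44) = 9 + 704 = 713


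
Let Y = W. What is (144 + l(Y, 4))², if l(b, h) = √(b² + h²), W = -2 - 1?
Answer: 22201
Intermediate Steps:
W = -3
Y = -3
(144 + l(Y, 4))² = (144 + √((-3)² + 4²))² = (144 + √(9 + 16))² = (144 + √25)² = (144 + 5)² = 149² = 22201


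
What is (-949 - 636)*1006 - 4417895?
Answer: -6012405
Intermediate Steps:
(-949 - 636)*1006 - 4417895 = -1585*1006 - 4417895 = -1594510 - 4417895 = -6012405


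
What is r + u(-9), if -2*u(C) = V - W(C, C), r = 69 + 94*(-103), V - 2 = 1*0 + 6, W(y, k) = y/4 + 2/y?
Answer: -692513/72 ≈ -9618.2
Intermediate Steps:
W(y, k) = 2/y + y/4 (W(y, k) = y*(1/4) + 2/y = y/4 + 2/y = 2/y + y/4)
V = 8 (V = 2 + (1*0 + 6) = 2 + (0 + 6) = 2 + 6 = 8)
r = -9613 (r = 69 - 9682 = -9613)
u(C) = -4 + 1/C + C/8 (u(C) = -(8 - (2/C + C/4))/2 = -(8 + (-2/C - C/4))/2 = -(8 - 2/C - C/4)/2 = -4 + 1/C + C/8)
r + u(-9) = -9613 + (-4 + 1/(-9) + (1/8)*(-9)) = -9613 + (-4 - 1/9 - 9/8) = -9613 - 377/72 = -692513/72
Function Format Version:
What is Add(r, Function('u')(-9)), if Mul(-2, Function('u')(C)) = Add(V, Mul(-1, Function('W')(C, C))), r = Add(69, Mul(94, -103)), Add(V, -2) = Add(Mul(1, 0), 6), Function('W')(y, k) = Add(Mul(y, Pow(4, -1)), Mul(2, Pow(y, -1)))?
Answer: Rational(-692513, 72) ≈ -9618.2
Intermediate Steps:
Function('W')(y, k) = Add(Mul(2, Pow(y, -1)), Mul(Rational(1, 4), y)) (Function('W')(y, k) = Add(Mul(y, Rational(1, 4)), Mul(2, Pow(y, -1))) = Add(Mul(Rational(1, 4), y), Mul(2, Pow(y, -1))) = Add(Mul(2, Pow(y, -1)), Mul(Rational(1, 4), y)))
V = 8 (V = Add(2, Add(Mul(1, 0), 6)) = Add(2, Add(0, 6)) = Add(2, 6) = 8)
r = -9613 (r = Add(69, -9682) = -9613)
Function('u')(C) = Add(-4, Pow(C, -1), Mul(Rational(1, 8), C)) (Function('u')(C) = Mul(Rational(-1, 2), Add(8, Mul(-1, Add(Mul(2, Pow(C, -1)), Mul(Rational(1, 4), C))))) = Mul(Rational(-1, 2), Add(8, Add(Mul(-2, Pow(C, -1)), Mul(Rational(-1, 4), C)))) = Mul(Rational(-1, 2), Add(8, Mul(-2, Pow(C, -1)), Mul(Rational(-1, 4), C))) = Add(-4, Pow(C, -1), Mul(Rational(1, 8), C)))
Add(r, Function('u')(-9)) = Add(-9613, Add(-4, Pow(-9, -1), Mul(Rational(1, 8), -9))) = Add(-9613, Add(-4, Rational(-1, 9), Rational(-9, 8))) = Add(-9613, Rational(-377, 72)) = Rational(-692513, 72)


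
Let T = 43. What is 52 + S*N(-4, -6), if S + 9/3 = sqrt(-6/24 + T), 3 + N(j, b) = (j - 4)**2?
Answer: -131 + 183*sqrt(19)/2 ≈ 267.84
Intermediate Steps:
N(j, b) = -3 + (-4 + j)**2 (N(j, b) = -3 + (j - 4)**2 = -3 + (-4 + j)**2)
S = -3 + 3*sqrt(19)/2 (S = -3 + sqrt(-6/24 + 43) = -3 + sqrt(-6*1/24 + 43) = -3 + sqrt(-1/4 + 43) = -3 + sqrt(171/4) = -3 + 3*sqrt(19)/2 ≈ 3.5383)
52 + S*N(-4, -6) = 52 + (-3 + 3*sqrt(19)/2)*(-3 + (-4 - 4)**2) = 52 + (-3 + 3*sqrt(19)/2)*(-3 + (-8)**2) = 52 + (-3 + 3*sqrt(19)/2)*(-3 + 64) = 52 + (-3 + 3*sqrt(19)/2)*61 = 52 + (-183 + 183*sqrt(19)/2) = -131 + 183*sqrt(19)/2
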